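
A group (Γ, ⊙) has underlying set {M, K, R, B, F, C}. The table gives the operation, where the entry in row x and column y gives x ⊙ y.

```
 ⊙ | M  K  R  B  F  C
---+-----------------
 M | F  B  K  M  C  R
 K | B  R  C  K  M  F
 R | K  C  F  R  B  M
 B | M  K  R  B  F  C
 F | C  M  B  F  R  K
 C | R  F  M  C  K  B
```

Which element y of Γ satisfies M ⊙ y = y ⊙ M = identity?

K

First locate the identity: row B matches the header, so B is the identity.
Scan row M for B: M ⊙ K = B. Hence M^(-1) = K.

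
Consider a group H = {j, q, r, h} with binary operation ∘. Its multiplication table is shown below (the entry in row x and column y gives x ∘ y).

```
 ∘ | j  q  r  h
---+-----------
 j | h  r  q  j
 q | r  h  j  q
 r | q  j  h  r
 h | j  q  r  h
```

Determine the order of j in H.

The identity element is h (its row matches the header).
j^1 = j
j^2 = j ∘ j = h
The first power of j equal to the identity is j^2, so ord(j) = 2.

2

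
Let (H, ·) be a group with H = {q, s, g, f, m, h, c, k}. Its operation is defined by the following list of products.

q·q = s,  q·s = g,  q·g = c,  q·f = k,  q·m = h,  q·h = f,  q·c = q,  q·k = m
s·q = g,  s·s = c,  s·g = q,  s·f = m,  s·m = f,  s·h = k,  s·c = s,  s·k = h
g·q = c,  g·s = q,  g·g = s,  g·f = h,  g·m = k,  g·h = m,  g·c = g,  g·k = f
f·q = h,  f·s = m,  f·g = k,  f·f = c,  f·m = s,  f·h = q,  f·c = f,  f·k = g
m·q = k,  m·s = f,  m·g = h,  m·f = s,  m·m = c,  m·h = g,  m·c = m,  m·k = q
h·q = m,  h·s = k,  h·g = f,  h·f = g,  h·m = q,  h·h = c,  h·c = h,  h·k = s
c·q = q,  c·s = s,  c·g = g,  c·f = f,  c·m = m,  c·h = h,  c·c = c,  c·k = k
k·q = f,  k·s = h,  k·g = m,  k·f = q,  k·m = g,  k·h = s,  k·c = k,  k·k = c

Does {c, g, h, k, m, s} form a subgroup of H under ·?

s·g = q, which is not in {c, g, h, k, m, s}.
The subset is not closed under ·, so it is not a subgroup.

No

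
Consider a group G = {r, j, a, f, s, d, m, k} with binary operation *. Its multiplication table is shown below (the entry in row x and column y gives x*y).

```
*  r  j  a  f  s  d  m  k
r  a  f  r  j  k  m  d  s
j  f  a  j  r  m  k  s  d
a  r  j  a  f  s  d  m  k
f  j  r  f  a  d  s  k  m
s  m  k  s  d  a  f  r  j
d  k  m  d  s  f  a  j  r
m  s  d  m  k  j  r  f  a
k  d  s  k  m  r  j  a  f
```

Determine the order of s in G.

2

The identity element is a (its row matches the header).
s^1 = s
s^2 = s*s = a
The first power of s equal to the identity is s^2, so ord(s) = 2.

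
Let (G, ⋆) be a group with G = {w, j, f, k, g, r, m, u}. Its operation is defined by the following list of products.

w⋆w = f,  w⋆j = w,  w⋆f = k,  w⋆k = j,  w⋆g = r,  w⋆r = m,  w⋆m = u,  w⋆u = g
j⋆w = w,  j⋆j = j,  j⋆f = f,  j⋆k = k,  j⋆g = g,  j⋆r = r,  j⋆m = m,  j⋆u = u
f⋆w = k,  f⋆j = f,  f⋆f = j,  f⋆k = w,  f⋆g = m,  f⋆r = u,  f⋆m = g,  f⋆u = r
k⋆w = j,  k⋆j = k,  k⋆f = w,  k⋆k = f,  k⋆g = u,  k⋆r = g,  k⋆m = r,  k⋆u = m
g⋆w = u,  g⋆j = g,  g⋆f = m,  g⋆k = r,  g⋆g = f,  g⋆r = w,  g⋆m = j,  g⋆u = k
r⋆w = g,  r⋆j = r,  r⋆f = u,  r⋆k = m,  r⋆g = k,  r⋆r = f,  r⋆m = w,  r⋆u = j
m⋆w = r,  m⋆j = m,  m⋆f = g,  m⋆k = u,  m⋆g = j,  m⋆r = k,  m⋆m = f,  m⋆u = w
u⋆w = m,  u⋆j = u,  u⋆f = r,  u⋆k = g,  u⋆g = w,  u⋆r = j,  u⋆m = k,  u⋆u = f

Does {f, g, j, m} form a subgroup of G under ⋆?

{f, g, j, m} contains the identity j.
Checking products: every product of two elements of {f, g, j, m} (read from the table) lies in {f, g, j, m}, so the set is closed.
In a finite group, a nonempty closed subset is a subgroup. So {f, g, j, m} ≤ G.

Yes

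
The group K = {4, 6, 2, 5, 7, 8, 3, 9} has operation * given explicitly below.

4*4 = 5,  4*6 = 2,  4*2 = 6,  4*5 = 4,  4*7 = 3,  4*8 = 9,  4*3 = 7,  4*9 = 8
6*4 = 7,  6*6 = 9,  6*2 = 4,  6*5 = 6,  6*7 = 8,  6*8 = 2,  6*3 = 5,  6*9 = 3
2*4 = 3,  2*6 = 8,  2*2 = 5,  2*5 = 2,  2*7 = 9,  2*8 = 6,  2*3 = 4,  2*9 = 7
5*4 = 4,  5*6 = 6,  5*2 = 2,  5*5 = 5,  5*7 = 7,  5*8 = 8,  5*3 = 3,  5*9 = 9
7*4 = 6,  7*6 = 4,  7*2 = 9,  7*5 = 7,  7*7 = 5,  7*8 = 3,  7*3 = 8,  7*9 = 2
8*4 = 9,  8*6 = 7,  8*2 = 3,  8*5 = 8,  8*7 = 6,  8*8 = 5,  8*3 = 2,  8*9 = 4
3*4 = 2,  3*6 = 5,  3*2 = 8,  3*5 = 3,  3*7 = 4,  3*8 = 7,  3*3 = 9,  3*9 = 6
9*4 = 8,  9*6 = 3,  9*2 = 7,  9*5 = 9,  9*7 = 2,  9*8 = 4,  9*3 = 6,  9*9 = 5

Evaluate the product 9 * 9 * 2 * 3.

4

9 * 9 = 5
5 * 2 = 2
2 * 3 = 4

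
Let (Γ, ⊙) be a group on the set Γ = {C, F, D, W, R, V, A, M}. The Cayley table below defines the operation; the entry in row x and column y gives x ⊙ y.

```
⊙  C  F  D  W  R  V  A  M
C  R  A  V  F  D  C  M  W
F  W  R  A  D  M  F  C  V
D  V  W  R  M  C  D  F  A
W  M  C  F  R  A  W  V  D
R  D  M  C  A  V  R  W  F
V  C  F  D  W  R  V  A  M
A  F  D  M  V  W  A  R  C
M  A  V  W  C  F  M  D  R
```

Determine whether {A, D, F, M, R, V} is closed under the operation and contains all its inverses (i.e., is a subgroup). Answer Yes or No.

R ⊙ A = W, which is not in {A, D, F, M, R, V}.
The subset is not closed under ⊙, so it is not a subgroup.

No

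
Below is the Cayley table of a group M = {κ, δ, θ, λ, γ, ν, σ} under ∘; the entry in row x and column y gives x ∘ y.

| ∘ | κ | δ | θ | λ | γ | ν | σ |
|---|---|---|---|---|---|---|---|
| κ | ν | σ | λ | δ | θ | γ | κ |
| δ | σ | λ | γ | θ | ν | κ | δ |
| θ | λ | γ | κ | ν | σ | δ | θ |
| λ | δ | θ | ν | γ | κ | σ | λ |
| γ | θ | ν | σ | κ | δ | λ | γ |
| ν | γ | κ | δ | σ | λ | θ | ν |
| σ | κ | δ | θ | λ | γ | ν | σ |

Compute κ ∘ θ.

λ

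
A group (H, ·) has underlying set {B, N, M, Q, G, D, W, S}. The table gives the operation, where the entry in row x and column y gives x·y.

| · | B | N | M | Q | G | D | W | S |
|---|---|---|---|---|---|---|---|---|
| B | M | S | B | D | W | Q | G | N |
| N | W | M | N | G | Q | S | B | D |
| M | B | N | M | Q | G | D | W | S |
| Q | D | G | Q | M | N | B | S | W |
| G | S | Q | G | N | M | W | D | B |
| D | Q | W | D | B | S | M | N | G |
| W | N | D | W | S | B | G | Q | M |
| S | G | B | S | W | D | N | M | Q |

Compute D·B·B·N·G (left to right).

D·B = Q
Q·B = D
D·N = W
W·G = B
(Structurally, H here is isomorphic to the dihedral group D_4.)

B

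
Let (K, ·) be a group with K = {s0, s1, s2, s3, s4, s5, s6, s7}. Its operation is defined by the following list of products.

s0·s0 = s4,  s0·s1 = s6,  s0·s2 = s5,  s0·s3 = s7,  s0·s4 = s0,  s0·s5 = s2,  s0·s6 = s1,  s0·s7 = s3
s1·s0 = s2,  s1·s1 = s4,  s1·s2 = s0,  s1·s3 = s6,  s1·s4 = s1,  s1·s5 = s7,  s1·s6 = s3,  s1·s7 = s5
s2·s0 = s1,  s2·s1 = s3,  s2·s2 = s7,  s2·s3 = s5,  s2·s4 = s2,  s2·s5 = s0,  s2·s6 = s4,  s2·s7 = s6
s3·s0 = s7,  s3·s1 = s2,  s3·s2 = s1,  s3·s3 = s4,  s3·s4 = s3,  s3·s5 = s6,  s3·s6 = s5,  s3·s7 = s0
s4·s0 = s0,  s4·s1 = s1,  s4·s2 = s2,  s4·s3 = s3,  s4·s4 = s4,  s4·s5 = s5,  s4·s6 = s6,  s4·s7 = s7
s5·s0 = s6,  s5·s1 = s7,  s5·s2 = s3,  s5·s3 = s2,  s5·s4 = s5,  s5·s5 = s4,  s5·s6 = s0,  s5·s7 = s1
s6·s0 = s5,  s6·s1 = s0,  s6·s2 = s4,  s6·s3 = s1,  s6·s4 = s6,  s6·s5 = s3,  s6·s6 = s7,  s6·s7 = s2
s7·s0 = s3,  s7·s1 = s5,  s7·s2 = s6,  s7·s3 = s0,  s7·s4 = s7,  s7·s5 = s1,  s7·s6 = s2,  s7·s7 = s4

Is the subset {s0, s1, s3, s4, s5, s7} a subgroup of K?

s3·s5 = s6, which is not in {s0, s1, s3, s4, s5, s7}.
The subset is not closed under ·, so it is not a subgroup.

No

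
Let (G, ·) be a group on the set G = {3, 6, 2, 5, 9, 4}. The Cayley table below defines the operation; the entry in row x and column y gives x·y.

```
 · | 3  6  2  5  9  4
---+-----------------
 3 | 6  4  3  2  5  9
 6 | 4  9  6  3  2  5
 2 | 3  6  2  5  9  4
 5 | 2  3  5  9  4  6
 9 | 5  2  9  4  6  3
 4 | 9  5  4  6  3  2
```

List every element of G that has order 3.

{6, 9}

Identity is 2. Compute the order of each non-identity element by repeated multiplication:
  3: 3 → 6 → 4 → 9 → 5 → 2  (order 6)
  6: 6 → 9 → 2  (order 3)
  5: 5 → 9 → 4 → 6 → 3 → 2  (order 6)
  9: 9 → 6 → 2  (order 3)
  4: 4 → 2  (order 2)
Elements of order 3: {6, 9}.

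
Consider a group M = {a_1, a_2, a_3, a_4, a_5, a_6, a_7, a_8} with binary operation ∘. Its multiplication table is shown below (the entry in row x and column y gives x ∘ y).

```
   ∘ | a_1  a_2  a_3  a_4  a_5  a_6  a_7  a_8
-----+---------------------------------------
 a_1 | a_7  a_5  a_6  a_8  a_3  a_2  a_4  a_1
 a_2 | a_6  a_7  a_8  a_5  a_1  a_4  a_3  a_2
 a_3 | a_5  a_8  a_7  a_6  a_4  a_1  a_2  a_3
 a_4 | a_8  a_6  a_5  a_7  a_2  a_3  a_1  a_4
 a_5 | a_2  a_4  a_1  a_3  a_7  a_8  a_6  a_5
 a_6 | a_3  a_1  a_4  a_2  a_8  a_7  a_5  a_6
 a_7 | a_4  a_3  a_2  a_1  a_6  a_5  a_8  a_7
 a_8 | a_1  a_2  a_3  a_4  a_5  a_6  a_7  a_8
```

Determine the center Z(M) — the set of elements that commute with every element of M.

An element z is central iff its row equals its column in the table.
For a_4: a_4 ∘ a_3 = a_5 ≠ a_6 = a_3 ∘ a_4, so a_4 ∉ Z.
Checking each element this way leaves Z(M) = {a_7, a_8}.

{a_7, a_8}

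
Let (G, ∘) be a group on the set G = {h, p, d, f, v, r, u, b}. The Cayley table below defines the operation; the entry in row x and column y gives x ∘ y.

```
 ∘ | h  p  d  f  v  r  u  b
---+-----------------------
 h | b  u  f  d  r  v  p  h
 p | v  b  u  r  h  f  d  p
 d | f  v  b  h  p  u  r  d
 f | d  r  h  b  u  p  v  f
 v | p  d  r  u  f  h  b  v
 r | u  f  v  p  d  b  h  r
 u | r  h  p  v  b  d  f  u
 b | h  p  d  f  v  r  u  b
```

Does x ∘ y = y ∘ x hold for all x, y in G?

v ∘ h = p but h ∘ v = r.
Since v and h do not commute, G is not abelian.

No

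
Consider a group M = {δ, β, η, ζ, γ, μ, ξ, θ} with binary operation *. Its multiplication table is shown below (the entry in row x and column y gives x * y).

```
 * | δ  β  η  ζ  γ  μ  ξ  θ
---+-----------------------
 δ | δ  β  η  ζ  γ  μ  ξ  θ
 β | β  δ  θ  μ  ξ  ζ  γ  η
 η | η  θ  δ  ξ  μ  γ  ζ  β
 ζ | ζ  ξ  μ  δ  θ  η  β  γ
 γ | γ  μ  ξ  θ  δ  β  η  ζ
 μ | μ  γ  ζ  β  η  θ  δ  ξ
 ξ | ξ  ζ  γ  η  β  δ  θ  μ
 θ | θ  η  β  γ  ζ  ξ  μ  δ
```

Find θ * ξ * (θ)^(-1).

The identity is δ. In row θ, the entry δ sits in column θ, so θ^(-1) = θ.
θ * ξ = μ
μ * θ = ξ

ξ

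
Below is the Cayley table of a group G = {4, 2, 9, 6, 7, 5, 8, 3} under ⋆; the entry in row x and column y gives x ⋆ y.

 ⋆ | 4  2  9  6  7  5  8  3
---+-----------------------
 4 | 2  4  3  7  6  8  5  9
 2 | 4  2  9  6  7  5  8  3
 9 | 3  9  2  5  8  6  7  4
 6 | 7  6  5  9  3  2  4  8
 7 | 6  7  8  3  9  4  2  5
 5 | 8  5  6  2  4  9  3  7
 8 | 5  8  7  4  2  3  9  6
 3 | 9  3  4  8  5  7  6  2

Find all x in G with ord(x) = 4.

{5, 6, 7, 8}

Identity is 2. Compute the order of each non-identity element by repeated multiplication:
  4: 4 → 2  (order 2)
  9: 9 → 2  (order 2)
  6: 6 → 9 → 5 → 2  (order 4)
  7: 7 → 9 → 8 → 2  (order 4)
  5: 5 → 9 → 6 → 2  (order 4)
  8: 8 → 9 → 7 → 2  (order 4)
  3: 3 → 2  (order 2)
Elements of order 4: {5, 6, 7, 8}.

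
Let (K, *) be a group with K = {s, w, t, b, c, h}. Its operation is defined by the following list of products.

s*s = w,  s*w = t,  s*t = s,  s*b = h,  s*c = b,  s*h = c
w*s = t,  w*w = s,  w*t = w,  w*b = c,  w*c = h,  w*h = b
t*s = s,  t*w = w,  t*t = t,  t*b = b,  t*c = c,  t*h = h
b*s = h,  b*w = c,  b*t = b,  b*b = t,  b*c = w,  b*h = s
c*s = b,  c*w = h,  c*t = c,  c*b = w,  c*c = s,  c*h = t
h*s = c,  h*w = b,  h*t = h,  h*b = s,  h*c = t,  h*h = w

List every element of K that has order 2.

Identity is t. Compute the order of each non-identity element by repeated multiplication:
  s: s → w → t  (order 3)
  w: w → s → t  (order 3)
  b: b → t  (order 2)
  c: c → s → b → w → h → t  (order 6)
  h: h → w → b → s → c → t  (order 6)
Elements of order 2: {b}.

{b}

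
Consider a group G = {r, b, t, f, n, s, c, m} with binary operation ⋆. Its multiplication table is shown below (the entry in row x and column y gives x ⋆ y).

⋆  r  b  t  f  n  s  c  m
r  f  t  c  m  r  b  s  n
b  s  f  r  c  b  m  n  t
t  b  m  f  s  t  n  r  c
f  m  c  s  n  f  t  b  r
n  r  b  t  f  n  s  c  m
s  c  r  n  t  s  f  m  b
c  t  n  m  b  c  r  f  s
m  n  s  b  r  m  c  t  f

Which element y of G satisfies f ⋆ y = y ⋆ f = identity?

First locate the identity: row n matches the header, so n is the identity.
Scan row f for n: f ⋆ f = n. Hence f^(-1) = f.
(Structurally, G here is isomorphic to the quaternion group Q_8.)

f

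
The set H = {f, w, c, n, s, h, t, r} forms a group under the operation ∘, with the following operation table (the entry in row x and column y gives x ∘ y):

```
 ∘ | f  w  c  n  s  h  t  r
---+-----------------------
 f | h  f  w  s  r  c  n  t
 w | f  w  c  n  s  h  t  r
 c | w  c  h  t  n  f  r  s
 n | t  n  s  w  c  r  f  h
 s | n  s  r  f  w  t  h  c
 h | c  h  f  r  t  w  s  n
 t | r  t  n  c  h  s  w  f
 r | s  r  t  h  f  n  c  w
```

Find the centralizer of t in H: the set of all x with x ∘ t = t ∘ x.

{h, s, t, w}

Compare row t with column t entry by entry.
s ∘ t = h = t ∘ s, so s commutes with t.
r ∘ t = c but t ∘ r = f, so r does not.
Collecting the elements that commute with t: C(t) = {h, s, t, w}.
(Structurally, H here is isomorphic to the dihedral group D_4.)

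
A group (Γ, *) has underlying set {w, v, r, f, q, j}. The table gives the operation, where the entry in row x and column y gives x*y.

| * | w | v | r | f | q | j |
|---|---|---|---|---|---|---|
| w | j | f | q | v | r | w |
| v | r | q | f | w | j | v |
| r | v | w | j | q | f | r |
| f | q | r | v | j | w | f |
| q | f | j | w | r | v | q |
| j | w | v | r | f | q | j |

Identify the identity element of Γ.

j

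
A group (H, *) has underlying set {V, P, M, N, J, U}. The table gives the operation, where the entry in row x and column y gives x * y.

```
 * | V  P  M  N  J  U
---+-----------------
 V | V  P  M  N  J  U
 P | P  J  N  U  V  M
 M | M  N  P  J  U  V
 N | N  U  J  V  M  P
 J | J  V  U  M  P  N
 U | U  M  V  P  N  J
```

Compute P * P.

Read row P, column P: P * P = J.

J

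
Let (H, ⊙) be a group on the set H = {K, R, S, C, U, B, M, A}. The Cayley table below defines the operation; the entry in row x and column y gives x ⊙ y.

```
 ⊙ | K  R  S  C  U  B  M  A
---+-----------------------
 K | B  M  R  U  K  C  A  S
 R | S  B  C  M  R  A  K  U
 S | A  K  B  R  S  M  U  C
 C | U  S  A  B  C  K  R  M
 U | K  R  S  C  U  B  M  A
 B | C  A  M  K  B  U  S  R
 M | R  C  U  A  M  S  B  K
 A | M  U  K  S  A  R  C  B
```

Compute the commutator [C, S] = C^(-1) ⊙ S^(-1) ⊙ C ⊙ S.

B

Identity is U; from the table C^(-1) = K and S^(-1) = M.
K ⊙ M = A
A ⊙ C = S
S ⊙ S = B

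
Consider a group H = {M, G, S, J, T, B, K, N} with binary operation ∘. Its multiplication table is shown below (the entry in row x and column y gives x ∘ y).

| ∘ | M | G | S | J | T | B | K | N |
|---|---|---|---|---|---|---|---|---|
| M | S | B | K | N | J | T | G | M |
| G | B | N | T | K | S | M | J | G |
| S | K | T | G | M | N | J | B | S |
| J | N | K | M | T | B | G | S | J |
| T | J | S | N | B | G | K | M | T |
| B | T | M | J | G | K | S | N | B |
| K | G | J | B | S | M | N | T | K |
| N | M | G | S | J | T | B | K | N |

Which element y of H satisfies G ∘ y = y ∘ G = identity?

G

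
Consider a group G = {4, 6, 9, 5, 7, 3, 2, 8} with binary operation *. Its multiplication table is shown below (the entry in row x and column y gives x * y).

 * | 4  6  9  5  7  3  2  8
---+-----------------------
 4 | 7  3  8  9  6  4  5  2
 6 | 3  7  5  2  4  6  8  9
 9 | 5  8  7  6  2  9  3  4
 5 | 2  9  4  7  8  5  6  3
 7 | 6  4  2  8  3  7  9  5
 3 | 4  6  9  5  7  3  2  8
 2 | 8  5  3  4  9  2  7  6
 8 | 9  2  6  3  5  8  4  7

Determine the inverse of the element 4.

First locate the identity: row 3 matches the header, so 3 is the identity.
Scan row 4 for 3: 4 * 6 = 3. Hence 4^(-1) = 6.

6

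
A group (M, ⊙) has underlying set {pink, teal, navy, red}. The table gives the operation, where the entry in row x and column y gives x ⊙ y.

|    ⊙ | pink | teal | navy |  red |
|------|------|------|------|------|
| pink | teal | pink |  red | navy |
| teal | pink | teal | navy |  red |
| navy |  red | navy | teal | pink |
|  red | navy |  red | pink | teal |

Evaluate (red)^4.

red^1 = red
red^2 = red ⊙ red = teal
red^3 = teal ⊙ red = red
red^4 = red ⊙ red = teal
(Structurally, M here is isomorphic to the Klein four-group V_4.)

teal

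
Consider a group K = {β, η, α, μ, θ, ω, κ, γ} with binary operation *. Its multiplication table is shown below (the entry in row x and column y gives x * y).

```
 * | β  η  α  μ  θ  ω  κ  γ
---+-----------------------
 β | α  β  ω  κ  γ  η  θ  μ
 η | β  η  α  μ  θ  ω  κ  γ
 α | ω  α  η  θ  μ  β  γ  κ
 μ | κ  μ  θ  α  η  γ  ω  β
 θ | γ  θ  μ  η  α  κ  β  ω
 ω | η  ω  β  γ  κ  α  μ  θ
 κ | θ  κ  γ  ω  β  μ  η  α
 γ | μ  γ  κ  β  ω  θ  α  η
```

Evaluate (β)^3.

ω

β^1 = β
β^2 = β * β = α
β^3 = α * β = ω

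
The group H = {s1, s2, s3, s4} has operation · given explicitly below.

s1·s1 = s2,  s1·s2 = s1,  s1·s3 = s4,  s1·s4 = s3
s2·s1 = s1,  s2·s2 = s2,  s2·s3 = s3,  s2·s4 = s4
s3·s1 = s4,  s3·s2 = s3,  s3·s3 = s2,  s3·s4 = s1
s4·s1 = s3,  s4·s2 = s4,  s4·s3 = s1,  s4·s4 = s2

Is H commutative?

Check whether the table is symmetric across its main diagonal.
Every entry (row x, col y) equals the entry (row y, col x), so H is abelian.

Yes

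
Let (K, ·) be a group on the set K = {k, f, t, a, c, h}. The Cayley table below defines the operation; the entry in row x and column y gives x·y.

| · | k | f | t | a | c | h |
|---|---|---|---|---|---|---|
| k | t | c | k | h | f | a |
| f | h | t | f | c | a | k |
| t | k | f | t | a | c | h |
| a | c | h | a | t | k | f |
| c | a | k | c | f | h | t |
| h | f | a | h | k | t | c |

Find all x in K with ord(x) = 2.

{a, f, k}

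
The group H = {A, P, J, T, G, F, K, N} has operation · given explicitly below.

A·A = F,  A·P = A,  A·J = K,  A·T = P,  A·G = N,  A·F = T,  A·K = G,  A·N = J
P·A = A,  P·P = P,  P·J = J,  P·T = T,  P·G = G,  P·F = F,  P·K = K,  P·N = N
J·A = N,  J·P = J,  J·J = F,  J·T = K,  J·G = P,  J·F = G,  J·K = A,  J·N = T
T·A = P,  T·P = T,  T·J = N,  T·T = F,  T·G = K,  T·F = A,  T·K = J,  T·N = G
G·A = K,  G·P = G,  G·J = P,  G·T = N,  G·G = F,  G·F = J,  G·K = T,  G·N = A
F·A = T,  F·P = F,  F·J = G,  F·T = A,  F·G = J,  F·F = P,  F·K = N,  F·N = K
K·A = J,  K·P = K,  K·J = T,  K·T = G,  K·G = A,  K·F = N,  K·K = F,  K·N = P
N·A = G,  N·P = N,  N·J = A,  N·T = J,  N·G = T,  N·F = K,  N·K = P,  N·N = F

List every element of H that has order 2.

Identity is P. Compute the order of each non-identity element by repeated multiplication:
  A: A → F → T → P  (order 4)
  J: J → F → G → P  (order 4)
  T: T → F → A → P  (order 4)
  G: G → F → J → P  (order 4)
  F: F → P  (order 2)
  K: K → F → N → P  (order 4)
  N: N → F → K → P  (order 4)
Elements of order 2: {F}.
(Structurally, H here is isomorphic to the quaternion group Q_8.)

{F}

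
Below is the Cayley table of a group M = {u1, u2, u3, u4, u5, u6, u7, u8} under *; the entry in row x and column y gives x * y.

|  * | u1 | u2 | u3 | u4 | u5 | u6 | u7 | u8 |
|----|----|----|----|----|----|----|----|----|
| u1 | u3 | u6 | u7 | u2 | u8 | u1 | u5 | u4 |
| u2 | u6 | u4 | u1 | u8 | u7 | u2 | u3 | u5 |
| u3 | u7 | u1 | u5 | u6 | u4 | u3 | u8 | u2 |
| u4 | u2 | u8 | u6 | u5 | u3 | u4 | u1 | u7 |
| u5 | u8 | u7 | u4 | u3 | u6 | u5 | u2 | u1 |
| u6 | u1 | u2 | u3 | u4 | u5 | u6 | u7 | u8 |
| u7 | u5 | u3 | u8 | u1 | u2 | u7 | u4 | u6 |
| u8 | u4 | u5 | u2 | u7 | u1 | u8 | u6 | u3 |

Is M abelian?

Check whether the table is symmetric across its main diagonal.
Every entry (row x, col y) equals the entry (row y, col x), so M is abelian.

Yes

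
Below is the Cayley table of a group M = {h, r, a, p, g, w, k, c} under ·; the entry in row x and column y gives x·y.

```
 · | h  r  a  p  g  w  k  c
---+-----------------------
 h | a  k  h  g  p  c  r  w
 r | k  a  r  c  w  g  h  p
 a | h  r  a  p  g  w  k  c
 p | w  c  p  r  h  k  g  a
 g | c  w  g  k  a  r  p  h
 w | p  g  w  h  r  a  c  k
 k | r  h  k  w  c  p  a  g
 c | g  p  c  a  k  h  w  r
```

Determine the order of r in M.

The identity element is a (its row matches the header).
r^1 = r
r^2 = r·r = a
The first power of r equal to the identity is r^2, so ord(r) = 2.

2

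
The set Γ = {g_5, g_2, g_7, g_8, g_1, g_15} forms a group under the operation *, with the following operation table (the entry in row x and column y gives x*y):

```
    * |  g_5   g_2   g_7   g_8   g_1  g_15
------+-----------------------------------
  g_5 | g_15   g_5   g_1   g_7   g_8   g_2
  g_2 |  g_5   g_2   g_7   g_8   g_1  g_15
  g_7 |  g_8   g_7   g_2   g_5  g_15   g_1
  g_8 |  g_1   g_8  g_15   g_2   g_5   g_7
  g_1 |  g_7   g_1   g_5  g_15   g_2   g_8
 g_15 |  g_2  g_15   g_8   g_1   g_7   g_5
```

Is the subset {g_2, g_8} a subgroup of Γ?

Yes

{g_2, g_8} contains the identity g_2.
Checking products: every product of two elements of {g_2, g_8} (read from the table) lies in {g_2, g_8}, so the set is closed.
In a finite group, a nonempty closed subset is a subgroup. So {g_2, g_8} ≤ Γ.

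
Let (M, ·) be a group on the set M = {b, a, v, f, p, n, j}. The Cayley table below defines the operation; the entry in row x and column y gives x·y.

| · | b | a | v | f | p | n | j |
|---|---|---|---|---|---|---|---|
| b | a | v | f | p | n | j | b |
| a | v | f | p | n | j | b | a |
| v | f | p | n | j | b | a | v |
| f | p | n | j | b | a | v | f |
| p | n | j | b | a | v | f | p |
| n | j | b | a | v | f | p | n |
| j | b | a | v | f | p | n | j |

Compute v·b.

Read row v, column b: v·b = f.

f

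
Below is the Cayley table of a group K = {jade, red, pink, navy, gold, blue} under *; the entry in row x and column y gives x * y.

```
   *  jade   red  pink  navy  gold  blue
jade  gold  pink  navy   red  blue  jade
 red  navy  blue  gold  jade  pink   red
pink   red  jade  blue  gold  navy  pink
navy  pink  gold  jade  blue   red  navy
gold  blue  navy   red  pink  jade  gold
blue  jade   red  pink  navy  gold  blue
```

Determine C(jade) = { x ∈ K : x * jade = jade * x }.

Compare row jade with column jade entry by entry.
gold * jade = blue = jade * gold, so gold commutes with jade.
navy * jade = pink but jade * navy = red, so navy does not.
Collecting the elements that commute with jade: C(jade) = {blue, gold, jade}.
(Structurally, K here is isomorphic to the symmetric group S_3.)

{blue, gold, jade}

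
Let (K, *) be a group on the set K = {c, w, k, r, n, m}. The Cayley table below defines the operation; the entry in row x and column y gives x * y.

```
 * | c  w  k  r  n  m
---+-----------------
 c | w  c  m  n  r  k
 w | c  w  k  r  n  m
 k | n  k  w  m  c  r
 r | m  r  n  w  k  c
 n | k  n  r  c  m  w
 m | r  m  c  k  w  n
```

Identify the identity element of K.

The identity e satisfies e * x = x for all x, so its row in the table reproduces the column headers.
Row w reads: c, w, k, r, n, m — exactly the header order. So w is the identity.

w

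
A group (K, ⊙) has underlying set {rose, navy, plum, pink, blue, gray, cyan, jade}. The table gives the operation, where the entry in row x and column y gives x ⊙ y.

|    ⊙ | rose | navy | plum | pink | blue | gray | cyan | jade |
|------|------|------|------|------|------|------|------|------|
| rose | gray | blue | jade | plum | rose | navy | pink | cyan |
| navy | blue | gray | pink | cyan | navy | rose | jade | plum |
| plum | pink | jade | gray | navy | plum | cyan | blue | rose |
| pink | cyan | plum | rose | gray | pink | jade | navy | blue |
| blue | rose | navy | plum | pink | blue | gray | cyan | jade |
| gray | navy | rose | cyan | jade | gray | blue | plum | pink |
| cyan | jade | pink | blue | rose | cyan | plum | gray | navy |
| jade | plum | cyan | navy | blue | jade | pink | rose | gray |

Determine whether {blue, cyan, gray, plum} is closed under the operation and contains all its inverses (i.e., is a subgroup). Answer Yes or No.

{blue, cyan, gray, plum} contains the identity blue.
Checking products: every product of two elements of {blue, cyan, gray, plum} (read from the table) lies in {blue, cyan, gray, plum}, so the set is closed.
In a finite group, a nonempty closed subset is a subgroup. So {blue, cyan, gray, plum} ≤ K.
(Structurally, K here is isomorphic to the quaternion group Q_8.)

Yes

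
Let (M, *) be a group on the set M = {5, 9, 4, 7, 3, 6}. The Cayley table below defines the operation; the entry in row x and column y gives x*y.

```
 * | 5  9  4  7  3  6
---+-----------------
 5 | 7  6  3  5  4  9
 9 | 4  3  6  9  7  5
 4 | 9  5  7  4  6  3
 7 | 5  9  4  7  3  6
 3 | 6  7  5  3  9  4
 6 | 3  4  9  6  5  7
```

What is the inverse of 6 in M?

First locate the identity: row 7 matches the header, so 7 is the identity.
Scan row 6 for 7: 6*6 = 7. Hence 6^(-1) = 6.
(Structurally, M here is isomorphic to the symmetric group S_3.)

6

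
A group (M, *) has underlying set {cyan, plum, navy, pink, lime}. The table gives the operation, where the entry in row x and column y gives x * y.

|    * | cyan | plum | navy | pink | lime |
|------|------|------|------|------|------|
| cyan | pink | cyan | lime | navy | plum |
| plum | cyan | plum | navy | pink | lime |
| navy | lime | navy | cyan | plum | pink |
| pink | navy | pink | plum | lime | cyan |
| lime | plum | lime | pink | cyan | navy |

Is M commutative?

Check whether the table is symmetric across its main diagonal.
Every entry (row x, col y) equals the entry (row y, col x), so M is abelian.
(In fact M ≅ the cyclic group Z_5.)

Yes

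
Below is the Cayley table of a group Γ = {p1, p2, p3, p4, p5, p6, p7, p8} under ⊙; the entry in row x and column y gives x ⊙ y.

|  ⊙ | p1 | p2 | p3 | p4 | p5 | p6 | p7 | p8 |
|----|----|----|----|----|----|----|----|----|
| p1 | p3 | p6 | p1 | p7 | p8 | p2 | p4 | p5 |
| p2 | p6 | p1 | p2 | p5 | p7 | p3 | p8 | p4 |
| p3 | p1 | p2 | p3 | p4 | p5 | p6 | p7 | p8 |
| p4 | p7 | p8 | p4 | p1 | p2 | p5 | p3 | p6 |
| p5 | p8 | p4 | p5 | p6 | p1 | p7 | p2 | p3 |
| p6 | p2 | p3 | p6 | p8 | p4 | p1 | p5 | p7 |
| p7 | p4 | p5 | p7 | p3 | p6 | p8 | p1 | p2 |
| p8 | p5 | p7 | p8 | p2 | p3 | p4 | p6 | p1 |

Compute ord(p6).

4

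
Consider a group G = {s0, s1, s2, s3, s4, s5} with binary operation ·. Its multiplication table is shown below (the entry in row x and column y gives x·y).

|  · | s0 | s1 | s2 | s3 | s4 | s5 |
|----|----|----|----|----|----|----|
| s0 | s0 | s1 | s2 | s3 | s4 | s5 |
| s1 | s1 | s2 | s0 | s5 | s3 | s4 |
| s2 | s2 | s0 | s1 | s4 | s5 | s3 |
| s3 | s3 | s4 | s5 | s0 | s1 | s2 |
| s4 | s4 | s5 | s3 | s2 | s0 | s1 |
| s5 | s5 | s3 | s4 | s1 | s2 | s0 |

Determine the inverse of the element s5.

s5

First locate the identity: row s0 matches the header, so s0 is the identity.
Scan row s5 for s0: s5·s5 = s0. Hence s5^(-1) = s5.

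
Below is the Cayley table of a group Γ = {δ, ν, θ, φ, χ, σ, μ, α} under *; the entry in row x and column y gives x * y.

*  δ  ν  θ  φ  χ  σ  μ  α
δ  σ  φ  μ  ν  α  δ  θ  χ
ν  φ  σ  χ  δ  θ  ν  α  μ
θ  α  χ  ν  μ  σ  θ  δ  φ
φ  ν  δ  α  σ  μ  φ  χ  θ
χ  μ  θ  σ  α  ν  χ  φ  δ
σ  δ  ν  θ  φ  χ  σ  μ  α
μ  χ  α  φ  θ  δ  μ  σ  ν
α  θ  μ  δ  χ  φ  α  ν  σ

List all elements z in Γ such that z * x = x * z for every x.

An element z is central iff its row equals its column in the table.
For θ: θ * μ = δ ≠ φ = μ * θ, so θ ∉ Z.
Checking each element this way leaves Z(Γ) = {ν, σ}.

{ν, σ}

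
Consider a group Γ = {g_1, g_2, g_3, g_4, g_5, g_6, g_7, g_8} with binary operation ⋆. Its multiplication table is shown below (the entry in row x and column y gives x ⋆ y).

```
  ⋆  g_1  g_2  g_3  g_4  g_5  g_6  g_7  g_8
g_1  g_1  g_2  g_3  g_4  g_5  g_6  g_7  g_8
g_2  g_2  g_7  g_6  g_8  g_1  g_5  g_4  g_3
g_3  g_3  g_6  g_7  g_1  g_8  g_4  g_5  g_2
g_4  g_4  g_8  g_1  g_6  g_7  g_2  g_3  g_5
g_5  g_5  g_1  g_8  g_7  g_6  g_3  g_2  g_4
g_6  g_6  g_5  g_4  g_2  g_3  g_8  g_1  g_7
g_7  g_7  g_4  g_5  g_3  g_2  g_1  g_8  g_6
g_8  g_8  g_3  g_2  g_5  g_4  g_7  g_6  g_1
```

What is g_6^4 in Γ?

g_1

g_6^1 = g_6
g_6^2 = g_6 ⋆ g_6 = g_8
g_6^3 = g_8 ⋆ g_6 = g_7
g_6^4 = g_7 ⋆ g_6 = g_1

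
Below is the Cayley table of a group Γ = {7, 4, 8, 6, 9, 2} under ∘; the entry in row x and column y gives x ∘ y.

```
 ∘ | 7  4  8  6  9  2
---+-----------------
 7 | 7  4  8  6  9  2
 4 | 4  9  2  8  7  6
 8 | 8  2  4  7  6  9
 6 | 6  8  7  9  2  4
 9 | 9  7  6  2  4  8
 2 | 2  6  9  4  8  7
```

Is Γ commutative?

Yes

Check whether the table is symmetric across its main diagonal.
Every entry (row x, col y) equals the entry (row y, col x), so Γ is abelian.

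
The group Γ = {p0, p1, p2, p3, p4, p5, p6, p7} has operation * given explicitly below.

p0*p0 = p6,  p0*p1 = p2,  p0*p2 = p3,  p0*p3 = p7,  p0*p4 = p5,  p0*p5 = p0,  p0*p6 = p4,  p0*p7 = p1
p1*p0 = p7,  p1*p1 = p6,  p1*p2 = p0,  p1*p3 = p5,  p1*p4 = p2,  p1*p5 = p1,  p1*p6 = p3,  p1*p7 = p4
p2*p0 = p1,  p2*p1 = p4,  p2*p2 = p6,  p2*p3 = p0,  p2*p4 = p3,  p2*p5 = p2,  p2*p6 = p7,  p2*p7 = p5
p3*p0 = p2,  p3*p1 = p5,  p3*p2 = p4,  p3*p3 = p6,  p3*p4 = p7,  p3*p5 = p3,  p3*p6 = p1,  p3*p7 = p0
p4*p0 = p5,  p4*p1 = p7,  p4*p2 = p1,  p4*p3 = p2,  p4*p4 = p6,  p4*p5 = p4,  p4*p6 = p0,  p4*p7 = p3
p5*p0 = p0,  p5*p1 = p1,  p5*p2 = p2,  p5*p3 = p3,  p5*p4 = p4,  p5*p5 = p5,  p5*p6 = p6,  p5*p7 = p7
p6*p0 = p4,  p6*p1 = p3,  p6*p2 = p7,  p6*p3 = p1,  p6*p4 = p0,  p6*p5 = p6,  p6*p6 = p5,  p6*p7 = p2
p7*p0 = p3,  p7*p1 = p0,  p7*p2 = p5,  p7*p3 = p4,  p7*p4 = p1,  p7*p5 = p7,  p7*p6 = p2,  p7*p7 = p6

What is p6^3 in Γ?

p6

p6^1 = p6
p6^2 = p6 * p6 = p5
p6^3 = p5 * p6 = p6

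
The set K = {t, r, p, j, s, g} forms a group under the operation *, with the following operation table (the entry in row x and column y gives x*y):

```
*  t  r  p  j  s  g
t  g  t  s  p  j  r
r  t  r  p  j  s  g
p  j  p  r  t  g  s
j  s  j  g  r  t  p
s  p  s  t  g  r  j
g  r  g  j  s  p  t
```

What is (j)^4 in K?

j^1 = j
j^2 = j*j = r
j^3 = r*j = j
j^4 = j*j = r

r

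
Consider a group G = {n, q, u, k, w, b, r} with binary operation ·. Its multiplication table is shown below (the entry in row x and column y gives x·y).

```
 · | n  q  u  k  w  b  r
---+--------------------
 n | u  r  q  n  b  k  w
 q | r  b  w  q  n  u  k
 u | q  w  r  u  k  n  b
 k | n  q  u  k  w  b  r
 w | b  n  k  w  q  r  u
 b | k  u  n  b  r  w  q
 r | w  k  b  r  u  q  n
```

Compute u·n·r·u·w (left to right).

u·n = q
q·r = k
k·u = u
u·w = k
(Structurally, G here is isomorphic to the cyclic group Z_7.)

k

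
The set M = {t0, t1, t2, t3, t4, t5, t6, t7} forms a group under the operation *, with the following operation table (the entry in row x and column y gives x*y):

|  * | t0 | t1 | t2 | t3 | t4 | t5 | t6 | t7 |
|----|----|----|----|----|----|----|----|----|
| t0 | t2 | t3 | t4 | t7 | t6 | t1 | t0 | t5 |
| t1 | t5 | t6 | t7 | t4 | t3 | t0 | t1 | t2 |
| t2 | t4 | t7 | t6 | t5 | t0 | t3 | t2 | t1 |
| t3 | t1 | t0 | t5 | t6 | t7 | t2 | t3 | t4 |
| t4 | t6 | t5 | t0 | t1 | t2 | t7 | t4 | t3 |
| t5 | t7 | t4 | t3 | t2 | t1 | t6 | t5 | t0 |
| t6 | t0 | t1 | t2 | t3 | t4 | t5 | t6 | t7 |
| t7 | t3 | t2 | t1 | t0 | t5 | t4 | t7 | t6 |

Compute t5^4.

t5^1 = t5
t5^2 = t5*t5 = t6
t5^3 = t6*t5 = t5
t5^4 = t5*t5 = t6
(Structurally, M here is isomorphic to the dihedral group D_4.)

t6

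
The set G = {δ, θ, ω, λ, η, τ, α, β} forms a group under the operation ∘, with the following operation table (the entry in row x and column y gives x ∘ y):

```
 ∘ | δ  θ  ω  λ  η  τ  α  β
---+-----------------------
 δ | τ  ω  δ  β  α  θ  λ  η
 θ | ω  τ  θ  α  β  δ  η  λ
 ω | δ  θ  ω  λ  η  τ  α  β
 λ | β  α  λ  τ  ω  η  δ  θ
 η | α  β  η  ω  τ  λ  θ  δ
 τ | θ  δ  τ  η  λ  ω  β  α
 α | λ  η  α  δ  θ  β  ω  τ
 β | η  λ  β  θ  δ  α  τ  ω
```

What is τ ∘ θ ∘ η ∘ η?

τ ∘ θ = δ
δ ∘ η = α
α ∘ η = θ
(Structurally, G here is isomorphic to Z_2 x Z_4.)

θ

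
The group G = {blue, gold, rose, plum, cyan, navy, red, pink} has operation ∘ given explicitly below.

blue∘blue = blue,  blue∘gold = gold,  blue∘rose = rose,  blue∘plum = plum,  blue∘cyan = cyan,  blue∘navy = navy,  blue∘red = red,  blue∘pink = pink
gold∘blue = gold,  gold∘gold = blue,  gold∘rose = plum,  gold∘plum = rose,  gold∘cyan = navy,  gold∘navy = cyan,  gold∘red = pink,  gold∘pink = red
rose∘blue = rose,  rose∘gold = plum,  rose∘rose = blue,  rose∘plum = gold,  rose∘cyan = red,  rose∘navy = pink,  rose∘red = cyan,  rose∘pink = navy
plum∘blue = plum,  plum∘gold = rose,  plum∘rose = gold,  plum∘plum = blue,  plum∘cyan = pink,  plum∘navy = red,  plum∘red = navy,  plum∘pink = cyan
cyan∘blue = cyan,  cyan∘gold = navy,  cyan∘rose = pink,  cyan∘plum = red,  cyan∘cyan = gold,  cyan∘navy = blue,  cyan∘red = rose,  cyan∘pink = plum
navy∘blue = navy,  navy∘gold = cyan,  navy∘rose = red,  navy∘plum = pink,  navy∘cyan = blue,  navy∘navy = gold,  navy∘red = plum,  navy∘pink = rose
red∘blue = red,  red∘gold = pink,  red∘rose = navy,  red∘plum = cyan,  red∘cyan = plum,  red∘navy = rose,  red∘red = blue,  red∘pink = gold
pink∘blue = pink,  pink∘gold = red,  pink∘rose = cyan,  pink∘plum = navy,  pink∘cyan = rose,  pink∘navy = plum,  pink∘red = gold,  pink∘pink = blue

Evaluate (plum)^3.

plum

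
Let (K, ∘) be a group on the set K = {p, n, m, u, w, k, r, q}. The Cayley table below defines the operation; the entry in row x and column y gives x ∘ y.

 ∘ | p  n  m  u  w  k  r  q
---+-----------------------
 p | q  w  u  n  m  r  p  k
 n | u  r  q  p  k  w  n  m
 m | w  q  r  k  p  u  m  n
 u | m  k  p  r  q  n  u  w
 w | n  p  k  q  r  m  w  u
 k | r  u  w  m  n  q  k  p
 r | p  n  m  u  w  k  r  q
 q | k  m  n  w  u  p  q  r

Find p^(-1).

k

First locate the identity: row r matches the header, so r is the identity.
Scan row p for r: p ∘ k = r. Hence p^(-1) = k.
(Structurally, K here is isomorphic to the dihedral group D_4.)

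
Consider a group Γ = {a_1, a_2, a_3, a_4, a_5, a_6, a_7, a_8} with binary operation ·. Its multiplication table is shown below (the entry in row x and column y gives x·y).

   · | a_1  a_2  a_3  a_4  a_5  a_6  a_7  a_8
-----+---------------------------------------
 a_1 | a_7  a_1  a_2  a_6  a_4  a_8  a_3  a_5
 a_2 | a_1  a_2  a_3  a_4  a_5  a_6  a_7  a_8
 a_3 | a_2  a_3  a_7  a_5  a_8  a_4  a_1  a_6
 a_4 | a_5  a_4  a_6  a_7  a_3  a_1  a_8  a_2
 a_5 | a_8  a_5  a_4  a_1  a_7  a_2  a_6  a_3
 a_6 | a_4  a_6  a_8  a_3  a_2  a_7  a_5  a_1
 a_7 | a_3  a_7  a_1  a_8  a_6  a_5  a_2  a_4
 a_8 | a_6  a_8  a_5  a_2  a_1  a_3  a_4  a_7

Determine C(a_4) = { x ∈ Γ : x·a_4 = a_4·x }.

Compare row a_4 with column a_4 entry by entry.
a_7·a_4 = a_8 = a_4·a_7, so a_7 commutes with a_4.
a_3·a_4 = a_5 but a_4·a_3 = a_6, so a_3 does not.
Collecting the elements that commute with a_4: C(a_4) = {a_2, a_4, a_7, a_8}.
(Structurally, Γ here is isomorphic to the quaternion group Q_8.)

{a_2, a_4, a_7, a_8}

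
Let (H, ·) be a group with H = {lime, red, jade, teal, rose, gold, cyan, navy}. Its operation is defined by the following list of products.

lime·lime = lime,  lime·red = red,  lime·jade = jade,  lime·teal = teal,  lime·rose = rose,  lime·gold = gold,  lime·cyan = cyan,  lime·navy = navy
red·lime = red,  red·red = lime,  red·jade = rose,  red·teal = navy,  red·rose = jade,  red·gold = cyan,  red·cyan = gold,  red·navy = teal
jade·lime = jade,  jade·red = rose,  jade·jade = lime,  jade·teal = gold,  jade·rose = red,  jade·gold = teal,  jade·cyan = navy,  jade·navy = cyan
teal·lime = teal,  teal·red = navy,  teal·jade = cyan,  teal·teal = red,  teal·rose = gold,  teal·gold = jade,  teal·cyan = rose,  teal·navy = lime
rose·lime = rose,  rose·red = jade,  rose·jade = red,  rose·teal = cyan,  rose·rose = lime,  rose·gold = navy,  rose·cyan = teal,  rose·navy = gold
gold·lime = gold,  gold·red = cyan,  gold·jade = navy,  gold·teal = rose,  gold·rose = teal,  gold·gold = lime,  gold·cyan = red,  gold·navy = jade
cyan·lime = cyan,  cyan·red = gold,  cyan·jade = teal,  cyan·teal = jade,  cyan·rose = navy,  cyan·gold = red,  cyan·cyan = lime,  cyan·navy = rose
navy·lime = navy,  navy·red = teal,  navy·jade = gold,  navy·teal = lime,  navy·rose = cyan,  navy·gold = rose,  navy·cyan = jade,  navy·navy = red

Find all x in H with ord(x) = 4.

{navy, teal}

Identity is lime. Compute the order of each non-identity element by repeated multiplication:
  red: red → lime  (order 2)
  jade: jade → lime  (order 2)
  teal: teal → red → navy → lime  (order 4)
  rose: rose → lime  (order 2)
  gold: gold → lime  (order 2)
  cyan: cyan → lime  (order 2)
  navy: navy → red → teal → lime  (order 4)
Elements of order 4: {navy, teal}.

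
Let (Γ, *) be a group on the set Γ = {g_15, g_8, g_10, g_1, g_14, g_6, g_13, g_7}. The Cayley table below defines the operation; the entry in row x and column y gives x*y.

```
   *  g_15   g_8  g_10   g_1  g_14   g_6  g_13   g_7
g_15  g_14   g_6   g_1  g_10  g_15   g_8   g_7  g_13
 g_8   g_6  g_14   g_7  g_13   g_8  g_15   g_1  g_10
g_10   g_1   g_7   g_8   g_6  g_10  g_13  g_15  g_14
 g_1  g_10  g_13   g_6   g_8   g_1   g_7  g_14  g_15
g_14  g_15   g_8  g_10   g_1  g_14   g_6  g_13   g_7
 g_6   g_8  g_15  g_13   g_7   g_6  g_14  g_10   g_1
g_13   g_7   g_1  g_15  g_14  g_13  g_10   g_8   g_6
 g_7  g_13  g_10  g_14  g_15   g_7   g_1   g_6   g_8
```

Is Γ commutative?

Check whether the table is symmetric across its main diagonal.
Every entry (row x, col y) equals the entry (row y, col x), so Γ is abelian.

Yes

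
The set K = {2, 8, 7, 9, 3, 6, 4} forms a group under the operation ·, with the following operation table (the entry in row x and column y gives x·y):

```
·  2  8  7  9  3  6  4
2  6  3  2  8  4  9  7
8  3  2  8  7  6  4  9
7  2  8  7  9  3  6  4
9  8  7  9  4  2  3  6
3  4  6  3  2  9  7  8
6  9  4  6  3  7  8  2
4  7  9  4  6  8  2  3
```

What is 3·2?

Read row 3, column 2: 3·2 = 4.

4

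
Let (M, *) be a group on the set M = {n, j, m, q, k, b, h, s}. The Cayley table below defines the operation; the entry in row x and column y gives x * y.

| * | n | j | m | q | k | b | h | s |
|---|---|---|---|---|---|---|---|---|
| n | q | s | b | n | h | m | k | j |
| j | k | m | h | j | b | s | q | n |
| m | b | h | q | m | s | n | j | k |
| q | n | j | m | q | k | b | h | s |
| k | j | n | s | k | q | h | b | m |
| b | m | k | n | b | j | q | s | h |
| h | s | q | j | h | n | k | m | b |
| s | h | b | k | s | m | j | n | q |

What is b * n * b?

n

b * n = m
m * b = n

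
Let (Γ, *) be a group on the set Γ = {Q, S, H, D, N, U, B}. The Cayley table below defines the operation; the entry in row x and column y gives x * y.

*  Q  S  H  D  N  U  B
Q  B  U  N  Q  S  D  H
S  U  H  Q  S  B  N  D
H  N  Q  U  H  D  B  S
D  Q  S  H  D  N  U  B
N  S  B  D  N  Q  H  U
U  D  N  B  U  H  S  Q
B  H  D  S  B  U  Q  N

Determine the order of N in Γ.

The identity element is D (its row matches the header).
N^1 = N
N^2 = N * N = Q
N^3 = Q * N = S
N^4 = S * N = B
N^5 = B * N = U
N^6 = U * N = H
N^7 = H * N = D
The first power of N equal to the identity is N^7, so ord(N) = 7.

7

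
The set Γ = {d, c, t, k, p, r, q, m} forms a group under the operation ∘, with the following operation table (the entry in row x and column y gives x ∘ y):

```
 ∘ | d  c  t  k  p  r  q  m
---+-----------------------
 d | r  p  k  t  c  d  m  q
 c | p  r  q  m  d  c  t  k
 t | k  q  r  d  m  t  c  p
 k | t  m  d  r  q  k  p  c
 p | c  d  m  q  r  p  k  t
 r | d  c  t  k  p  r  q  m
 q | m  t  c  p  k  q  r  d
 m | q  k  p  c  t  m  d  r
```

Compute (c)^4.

r

c^1 = c
c^2 = c ∘ c = r
c^3 = r ∘ c = c
c^4 = c ∘ c = r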